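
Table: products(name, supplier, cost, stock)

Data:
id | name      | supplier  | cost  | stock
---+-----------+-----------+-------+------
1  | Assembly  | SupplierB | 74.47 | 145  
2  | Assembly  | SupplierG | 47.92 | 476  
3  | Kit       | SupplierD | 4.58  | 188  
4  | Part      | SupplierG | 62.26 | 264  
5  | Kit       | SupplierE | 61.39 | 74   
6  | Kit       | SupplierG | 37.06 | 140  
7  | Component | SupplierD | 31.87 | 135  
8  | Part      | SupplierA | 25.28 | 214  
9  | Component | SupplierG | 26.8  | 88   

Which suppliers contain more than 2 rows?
SELECT supplier, COUNT(*) as cnt
FROM products
GROUP BY supplier
HAVING COUNT(*) > 2

Result:
  SupplierG: 4

Note: HAVING filters groups after aggregation, WHERE filters rows before.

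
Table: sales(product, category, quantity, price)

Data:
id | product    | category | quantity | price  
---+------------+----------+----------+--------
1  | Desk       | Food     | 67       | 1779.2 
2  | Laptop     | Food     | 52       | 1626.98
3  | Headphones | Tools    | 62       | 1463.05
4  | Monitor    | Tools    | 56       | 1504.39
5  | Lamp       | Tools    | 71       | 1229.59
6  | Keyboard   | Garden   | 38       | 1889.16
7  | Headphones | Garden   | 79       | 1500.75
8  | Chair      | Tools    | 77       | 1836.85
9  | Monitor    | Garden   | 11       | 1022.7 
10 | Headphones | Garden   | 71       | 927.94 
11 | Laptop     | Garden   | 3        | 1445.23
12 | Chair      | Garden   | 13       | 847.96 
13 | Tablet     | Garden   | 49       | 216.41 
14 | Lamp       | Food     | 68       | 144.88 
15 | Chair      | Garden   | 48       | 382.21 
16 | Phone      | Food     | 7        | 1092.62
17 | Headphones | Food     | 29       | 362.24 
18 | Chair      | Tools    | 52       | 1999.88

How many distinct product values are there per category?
SELECT category, COUNT(DISTINCT product)
FROM sales
GROUP BY category

Result:
  Food: 5 distinct
  Garden: 6 distinct
  Tools: 4 distinct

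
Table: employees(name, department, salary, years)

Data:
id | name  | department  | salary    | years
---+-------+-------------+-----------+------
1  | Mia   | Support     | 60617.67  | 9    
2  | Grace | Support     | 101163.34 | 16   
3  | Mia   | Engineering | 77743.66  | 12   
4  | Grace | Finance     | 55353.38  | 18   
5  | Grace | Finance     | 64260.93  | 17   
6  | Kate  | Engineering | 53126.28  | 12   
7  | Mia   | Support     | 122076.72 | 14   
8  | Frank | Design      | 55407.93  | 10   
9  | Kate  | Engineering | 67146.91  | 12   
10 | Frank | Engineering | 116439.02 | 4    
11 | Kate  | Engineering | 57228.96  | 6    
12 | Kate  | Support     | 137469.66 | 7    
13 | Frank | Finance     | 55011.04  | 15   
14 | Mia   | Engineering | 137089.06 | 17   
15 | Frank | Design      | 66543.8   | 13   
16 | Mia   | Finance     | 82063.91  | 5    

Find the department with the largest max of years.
SELECT department, MAX(years) as val
FROM employees
GROUP BY department
ORDER BY val DESC
LIMIT 1

Result: Finance with max(years) = 18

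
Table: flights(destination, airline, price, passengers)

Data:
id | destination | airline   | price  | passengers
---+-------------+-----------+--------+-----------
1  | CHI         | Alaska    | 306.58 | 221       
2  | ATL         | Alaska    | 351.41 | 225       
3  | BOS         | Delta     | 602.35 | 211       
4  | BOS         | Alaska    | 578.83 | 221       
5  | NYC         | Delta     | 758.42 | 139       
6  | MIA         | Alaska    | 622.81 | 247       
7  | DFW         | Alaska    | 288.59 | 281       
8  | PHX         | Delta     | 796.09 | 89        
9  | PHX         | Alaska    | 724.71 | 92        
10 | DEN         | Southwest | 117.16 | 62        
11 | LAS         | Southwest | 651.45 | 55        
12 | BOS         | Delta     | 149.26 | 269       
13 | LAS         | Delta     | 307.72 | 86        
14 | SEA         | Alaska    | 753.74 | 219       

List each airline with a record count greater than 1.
SELECT airline, COUNT(*) as cnt
FROM flights
GROUP BY airline
HAVING COUNT(*) > 1

Result:
  Alaska: 7
  Delta: 5
  Southwest: 2

Note: HAVING filters groups after aggregation, WHERE filters rows before.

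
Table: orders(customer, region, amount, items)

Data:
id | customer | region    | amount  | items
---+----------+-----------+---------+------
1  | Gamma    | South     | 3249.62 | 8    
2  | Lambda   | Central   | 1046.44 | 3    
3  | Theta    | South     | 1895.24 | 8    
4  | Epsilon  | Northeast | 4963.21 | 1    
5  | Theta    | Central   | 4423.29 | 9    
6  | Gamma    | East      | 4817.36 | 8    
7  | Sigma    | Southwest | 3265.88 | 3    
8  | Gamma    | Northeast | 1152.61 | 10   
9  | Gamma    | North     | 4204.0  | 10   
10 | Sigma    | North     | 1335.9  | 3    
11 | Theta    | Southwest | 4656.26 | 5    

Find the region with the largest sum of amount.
SELECT region, SUM(amount) as val
FROM orders
GROUP BY region
ORDER BY val DESC
LIMIT 1

Result: Southwest with sum(amount) = 7922.14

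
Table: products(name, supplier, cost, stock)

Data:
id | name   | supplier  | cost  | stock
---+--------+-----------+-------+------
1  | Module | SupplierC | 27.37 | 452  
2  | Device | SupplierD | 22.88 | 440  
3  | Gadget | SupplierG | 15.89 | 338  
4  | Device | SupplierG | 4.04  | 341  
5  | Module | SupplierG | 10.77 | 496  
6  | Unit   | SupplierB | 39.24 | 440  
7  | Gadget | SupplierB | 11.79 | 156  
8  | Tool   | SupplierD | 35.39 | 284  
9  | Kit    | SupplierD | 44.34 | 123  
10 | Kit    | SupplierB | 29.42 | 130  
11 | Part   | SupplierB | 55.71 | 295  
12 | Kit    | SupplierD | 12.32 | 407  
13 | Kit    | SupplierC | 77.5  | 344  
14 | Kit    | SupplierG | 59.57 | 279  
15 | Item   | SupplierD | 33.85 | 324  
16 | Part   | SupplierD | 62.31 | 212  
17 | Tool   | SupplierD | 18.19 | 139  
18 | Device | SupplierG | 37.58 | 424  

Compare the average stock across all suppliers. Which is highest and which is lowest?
SELECT supplier, AVG(stock)
FROM products
GROUP BY supplier
ORDER BY AVG(stock)

All groups:
  SupplierB: 255.25
  SupplierD: 275.57
  SupplierG: 375.60
  SupplierC: 398.00

Highest: SupplierC (398.00)
Lowest: SupplierB (255.25)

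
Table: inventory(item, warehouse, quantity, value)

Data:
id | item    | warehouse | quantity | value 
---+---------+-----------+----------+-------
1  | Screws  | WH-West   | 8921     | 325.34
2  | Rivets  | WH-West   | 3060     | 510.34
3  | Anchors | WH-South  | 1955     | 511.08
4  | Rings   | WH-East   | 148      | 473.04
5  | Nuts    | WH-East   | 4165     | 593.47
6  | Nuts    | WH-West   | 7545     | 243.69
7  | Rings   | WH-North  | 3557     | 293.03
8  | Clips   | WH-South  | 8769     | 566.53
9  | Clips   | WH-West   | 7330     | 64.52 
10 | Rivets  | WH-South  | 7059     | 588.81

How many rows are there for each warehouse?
SELECT warehouse, COUNT(*) as count
FROM inventory
GROUP BY warehouse

Result:
  WH-East: 2
  WH-North: 1
  WH-South: 3
  WH-West: 4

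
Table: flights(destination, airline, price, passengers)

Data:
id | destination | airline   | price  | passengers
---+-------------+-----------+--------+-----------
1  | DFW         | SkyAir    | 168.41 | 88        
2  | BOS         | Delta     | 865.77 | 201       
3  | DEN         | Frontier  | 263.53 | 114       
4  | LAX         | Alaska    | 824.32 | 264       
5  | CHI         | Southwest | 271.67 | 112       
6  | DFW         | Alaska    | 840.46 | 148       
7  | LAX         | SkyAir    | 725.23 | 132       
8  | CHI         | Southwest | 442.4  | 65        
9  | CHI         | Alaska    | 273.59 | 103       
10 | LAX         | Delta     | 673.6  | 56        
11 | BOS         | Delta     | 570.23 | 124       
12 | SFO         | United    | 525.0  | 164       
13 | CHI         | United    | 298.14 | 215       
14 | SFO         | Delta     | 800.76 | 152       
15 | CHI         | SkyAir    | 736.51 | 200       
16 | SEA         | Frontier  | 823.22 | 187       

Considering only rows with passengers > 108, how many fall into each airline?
SELECT airline, COUNT(*)
FROM flights
WHERE passengers > 108
GROUP BY airline

Note: WHERE filters rows before grouping.

Result:
  Alaska: 2
  Delta: 3
  Frontier: 2
  SkyAir: 2
  Southwest: 1
  United: 2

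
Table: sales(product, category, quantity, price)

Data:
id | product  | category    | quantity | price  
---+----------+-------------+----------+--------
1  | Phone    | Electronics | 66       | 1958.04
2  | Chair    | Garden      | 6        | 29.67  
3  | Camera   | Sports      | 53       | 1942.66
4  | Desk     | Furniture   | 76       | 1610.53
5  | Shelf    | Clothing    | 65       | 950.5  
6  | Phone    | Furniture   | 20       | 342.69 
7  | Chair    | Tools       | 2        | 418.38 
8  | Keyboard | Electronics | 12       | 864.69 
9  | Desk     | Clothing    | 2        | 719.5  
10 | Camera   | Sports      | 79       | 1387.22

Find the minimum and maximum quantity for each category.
SELECT category, MIN(quantity), MAX(quantity)
FROM sales
GROUP BY category

Result:
  Clothing: min=2, max=65
  Electronics: min=12, max=66
  Furniture: min=20, max=76
  Garden: min=6, max=6
  Sports: min=53, max=79
  Tools: min=2, max=2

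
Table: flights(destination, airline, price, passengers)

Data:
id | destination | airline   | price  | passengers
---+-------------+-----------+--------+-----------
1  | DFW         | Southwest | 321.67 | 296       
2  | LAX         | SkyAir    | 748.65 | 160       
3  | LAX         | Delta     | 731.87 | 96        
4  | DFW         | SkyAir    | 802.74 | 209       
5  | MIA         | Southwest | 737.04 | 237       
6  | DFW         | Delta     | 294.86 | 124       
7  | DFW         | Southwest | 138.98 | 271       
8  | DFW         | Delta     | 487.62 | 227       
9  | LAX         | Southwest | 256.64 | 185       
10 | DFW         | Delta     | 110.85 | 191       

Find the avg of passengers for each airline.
SELECT airline, AVG(passengers) as result
FROM flights
GROUP BY airline

Result:
  Delta: 159.50
  SkyAir: 184.50
  Southwest: 247.25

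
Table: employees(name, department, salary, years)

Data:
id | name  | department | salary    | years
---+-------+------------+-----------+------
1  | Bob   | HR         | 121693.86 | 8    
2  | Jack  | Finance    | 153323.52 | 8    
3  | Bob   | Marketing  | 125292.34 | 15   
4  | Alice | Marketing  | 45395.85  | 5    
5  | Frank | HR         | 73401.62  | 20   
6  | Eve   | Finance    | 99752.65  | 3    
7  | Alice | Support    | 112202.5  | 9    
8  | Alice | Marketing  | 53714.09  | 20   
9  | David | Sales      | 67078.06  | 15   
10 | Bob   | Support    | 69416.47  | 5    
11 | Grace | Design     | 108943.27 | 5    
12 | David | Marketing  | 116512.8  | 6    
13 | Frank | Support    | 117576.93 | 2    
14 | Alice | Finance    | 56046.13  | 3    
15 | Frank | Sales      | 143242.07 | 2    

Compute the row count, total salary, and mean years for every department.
SELECT department,
       COUNT(*) as cnt,
       SUM(salary) as total_salary,
       AVG(years) as avg_years
FROM employees
GROUP BY department

Result:
  Design: 1 records, 108943.27 total salary, 5.00 avg years
  Finance: 3 records, 309122.30 total salary, 4.67 avg years
  HR: 2 records, 195095.48 total salary, 14.00 avg years
  Marketing: 4 records, 340915.08 total salary, 11.50 avg years
  Sales: 2 records, 210320.13 total salary, 8.50 avg years
  Support: 3 records, 299195.90 total salary, 5.33 avg years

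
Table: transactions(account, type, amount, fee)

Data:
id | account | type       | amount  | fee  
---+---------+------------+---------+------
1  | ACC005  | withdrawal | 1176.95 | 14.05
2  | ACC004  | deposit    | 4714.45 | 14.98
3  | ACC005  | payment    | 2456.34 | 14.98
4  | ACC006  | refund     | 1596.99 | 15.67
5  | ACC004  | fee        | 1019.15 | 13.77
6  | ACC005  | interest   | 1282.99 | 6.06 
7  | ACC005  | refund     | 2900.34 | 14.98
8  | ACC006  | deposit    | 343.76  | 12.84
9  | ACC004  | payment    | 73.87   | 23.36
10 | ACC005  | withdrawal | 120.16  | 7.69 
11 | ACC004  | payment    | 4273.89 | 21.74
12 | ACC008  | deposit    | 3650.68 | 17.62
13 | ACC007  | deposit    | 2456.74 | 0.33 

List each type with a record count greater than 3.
SELECT type, COUNT(*) as cnt
FROM transactions
GROUP BY type
HAVING COUNT(*) > 3

Result:
  deposit: 4

Note: HAVING filters groups after aggregation, WHERE filters rows before.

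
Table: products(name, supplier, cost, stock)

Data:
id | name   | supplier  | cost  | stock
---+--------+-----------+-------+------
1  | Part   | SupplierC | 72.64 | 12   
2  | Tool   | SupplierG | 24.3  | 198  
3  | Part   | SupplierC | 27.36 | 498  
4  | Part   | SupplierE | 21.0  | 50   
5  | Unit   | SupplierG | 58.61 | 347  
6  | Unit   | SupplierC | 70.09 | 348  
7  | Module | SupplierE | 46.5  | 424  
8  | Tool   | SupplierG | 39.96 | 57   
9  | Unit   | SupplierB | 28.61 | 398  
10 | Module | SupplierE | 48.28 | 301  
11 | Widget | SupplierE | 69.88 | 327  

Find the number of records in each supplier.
SELECT supplier, COUNT(*) as count
FROM products
GROUP BY supplier

Result:
  SupplierB: 1
  SupplierC: 3
  SupplierE: 4
  SupplierG: 3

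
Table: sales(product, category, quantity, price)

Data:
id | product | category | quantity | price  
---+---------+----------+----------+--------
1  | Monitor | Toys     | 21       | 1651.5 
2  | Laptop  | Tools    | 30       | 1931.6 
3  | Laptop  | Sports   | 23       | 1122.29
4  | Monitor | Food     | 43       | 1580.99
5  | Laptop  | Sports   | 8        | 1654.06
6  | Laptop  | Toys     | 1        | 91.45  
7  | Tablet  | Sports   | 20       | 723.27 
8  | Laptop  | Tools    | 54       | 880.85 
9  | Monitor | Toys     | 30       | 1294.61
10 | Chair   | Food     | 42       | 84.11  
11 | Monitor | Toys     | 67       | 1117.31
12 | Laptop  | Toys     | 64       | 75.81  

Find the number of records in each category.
SELECT category, COUNT(*) as count
FROM sales
GROUP BY category

Result:
  Food: 2
  Sports: 3
  Tools: 2
  Toys: 5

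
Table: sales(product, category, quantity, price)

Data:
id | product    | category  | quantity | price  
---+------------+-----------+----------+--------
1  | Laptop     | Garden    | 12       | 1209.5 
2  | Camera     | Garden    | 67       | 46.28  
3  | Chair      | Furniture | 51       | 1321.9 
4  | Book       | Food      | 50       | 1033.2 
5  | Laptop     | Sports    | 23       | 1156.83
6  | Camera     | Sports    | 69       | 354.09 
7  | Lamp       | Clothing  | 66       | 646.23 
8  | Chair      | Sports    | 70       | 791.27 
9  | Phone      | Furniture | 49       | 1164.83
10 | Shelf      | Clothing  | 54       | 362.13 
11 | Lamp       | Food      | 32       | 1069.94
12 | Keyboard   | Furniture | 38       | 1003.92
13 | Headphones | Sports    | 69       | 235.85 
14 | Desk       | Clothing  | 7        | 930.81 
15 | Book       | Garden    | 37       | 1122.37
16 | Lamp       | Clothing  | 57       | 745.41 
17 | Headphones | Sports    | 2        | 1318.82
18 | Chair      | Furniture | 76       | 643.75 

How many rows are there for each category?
SELECT category, COUNT(*) as count
FROM sales
GROUP BY category

Result:
  Clothing: 4
  Food: 2
  Furniture: 4
  Garden: 3
  Sports: 5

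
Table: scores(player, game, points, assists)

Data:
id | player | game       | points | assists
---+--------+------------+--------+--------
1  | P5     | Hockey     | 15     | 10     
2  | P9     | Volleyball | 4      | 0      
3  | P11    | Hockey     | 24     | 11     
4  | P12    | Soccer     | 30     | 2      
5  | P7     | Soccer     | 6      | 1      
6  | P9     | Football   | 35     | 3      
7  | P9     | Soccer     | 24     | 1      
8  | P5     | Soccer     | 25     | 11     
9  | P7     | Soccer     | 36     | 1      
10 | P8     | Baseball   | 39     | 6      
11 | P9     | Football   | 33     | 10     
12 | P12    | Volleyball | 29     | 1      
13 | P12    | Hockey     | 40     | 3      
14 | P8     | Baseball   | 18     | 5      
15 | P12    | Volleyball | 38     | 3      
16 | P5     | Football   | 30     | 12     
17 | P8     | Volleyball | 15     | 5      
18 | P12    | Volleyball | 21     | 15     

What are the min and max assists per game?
SELECT game, MIN(assists), MAX(assists)
FROM scores
GROUP BY game

Result:
  Baseball: min=5, max=6
  Football: min=3, max=12
  Hockey: min=3, max=11
  Soccer: min=1, max=11
  Volleyball: min=0, max=15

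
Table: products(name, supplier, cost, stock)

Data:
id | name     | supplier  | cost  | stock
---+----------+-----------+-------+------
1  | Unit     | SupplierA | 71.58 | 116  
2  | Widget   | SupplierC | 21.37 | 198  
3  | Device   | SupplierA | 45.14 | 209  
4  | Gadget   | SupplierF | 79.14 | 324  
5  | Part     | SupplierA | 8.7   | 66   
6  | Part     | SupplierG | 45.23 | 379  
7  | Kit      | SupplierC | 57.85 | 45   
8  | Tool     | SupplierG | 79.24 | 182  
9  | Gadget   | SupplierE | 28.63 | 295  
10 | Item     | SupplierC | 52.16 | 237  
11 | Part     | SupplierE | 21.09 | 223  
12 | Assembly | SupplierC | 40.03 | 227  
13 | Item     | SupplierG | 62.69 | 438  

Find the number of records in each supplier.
SELECT supplier, COUNT(*) as count
FROM products
GROUP BY supplier

Result:
  SupplierA: 3
  SupplierC: 4
  SupplierE: 2
  SupplierF: 1
  SupplierG: 3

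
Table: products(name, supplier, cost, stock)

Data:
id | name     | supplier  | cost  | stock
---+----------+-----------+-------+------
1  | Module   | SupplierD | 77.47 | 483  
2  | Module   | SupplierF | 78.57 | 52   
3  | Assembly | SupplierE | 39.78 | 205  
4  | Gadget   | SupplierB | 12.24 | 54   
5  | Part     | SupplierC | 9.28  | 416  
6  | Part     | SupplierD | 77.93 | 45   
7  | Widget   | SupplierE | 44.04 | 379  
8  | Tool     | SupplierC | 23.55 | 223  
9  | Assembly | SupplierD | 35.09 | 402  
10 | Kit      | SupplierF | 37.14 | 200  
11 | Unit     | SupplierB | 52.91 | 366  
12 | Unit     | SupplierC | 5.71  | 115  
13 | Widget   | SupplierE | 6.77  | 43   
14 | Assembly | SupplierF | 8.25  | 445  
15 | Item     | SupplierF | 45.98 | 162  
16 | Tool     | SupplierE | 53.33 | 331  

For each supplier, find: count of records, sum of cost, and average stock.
SELECT supplier,
       COUNT(*) as cnt,
       SUM(cost) as total_cost,
       AVG(stock) as avg_stock
FROM products
GROUP BY supplier

Result:
  SupplierB: 2 records, 65.15 total cost, 210.00 avg stock
  SupplierC: 3 records, 38.54 total cost, 251.33 avg stock
  SupplierD: 3 records, 190.49 total cost, 310.00 avg stock
  SupplierE: 4 records, 143.92 total cost, 239.50 avg stock
  SupplierF: 4 records, 169.94 total cost, 214.75 avg stock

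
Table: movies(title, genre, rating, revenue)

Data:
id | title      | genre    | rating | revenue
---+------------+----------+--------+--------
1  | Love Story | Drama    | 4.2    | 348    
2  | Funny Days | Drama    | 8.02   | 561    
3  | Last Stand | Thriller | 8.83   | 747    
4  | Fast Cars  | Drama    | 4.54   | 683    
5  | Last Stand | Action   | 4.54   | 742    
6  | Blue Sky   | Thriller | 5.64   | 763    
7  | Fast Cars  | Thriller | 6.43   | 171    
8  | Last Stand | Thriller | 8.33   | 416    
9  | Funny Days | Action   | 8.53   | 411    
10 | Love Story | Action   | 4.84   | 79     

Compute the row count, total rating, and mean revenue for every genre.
SELECT genre,
       COUNT(*) as cnt,
       SUM(rating) as total_rating,
       AVG(revenue) as avg_revenue
FROM movies
GROUP BY genre

Result:
  Action: 3 records, 17.91 total rating, 410.67 avg revenue
  Drama: 3 records, 16.76 total rating, 530.67 avg revenue
  Thriller: 4 records, 29.23 total rating, 524.25 avg revenue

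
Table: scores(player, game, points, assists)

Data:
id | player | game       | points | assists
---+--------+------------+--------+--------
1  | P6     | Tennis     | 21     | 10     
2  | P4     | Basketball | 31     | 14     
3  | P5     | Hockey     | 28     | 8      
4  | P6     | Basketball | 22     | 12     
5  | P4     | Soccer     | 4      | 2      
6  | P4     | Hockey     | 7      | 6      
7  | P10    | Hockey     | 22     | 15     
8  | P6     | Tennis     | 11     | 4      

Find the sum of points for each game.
SELECT game, SUM(points) as result
FROM scores
GROUP BY game

Result:
  Basketball: 53
  Hockey: 57
  Soccer: 4
  Tennis: 32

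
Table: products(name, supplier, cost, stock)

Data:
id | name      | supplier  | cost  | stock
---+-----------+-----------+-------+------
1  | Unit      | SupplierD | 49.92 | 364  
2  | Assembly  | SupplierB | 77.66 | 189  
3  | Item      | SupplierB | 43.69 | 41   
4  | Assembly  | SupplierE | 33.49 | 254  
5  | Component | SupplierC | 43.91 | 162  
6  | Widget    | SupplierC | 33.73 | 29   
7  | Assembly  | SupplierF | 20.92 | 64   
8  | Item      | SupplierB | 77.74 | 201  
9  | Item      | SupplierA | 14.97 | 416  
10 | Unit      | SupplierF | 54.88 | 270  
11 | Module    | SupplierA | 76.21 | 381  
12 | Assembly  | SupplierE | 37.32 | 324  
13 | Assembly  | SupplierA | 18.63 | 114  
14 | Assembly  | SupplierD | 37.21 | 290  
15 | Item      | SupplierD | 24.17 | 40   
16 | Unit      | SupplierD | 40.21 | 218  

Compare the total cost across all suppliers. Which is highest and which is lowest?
SELECT supplier, SUM(cost)
FROM products
GROUP BY supplier
ORDER BY SUM(cost)

All groups:
  SupplierE: 70.81
  SupplierF: 75.80
  SupplierC: 77.64
  SupplierA: 109.81
  SupplierD: 151.51
  SupplierB: 199.09

Highest: SupplierB (199.09)
Lowest: SupplierE (70.81)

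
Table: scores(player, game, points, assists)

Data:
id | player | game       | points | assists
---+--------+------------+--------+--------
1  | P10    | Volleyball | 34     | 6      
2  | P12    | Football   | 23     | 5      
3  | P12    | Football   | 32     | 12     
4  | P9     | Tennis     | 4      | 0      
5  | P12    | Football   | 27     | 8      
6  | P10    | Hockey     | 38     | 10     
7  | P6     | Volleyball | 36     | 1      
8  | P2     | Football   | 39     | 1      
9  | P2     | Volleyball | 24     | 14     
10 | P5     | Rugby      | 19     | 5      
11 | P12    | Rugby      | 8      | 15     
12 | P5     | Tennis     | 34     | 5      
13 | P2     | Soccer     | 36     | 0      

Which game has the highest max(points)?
SELECT game, MAX(points) as val
FROM scores
GROUP BY game
ORDER BY val DESC
LIMIT 1

Result: Football with max(points) = 39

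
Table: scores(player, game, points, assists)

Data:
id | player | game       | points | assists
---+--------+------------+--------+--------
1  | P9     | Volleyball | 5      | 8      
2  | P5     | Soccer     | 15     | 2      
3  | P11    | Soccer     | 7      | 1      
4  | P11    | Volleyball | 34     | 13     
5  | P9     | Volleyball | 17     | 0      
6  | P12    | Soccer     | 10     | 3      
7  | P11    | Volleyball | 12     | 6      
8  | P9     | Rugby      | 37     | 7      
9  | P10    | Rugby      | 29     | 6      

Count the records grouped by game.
SELECT game, COUNT(*) as count
FROM scores
GROUP BY game

Result:
  Rugby: 2
  Soccer: 3
  Volleyball: 4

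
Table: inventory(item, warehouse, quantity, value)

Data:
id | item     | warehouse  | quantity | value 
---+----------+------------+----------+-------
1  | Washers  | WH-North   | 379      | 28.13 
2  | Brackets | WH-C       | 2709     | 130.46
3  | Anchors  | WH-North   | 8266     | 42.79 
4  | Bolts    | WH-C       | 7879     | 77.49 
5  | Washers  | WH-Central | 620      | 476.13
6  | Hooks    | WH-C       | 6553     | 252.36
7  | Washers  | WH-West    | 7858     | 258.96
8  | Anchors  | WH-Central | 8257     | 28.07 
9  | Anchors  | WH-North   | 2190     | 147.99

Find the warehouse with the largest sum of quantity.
SELECT warehouse, SUM(quantity) as val
FROM inventory
GROUP BY warehouse
ORDER BY val DESC
LIMIT 1

Result: WH-C with sum(quantity) = 17141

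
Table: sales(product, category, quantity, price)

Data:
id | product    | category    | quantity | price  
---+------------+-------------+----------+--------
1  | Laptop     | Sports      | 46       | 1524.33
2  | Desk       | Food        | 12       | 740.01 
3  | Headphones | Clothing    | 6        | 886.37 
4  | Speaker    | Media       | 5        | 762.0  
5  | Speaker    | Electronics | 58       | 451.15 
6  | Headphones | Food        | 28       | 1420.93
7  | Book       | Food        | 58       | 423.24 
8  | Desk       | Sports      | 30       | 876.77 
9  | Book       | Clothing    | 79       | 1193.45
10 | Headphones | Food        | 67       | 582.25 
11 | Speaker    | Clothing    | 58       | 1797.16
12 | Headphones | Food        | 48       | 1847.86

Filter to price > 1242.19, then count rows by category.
SELECT category, COUNT(*)
FROM sales
WHERE price > 1242.19
GROUP BY category

Note: WHERE filters rows before grouping.

Result:
  Clothing: 1
  Food: 2
  Sports: 1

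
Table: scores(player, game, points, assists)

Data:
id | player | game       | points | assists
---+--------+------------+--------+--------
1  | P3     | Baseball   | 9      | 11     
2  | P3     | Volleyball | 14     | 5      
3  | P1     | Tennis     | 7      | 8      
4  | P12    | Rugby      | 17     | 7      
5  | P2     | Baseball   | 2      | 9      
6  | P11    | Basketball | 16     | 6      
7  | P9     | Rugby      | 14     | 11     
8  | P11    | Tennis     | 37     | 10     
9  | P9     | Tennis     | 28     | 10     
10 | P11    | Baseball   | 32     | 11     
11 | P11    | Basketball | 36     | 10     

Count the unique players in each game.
SELECT game, COUNT(DISTINCT player)
FROM scores
GROUP BY game

Result:
  Baseball: 3 distinct
  Basketball: 1 distinct
  Rugby: 2 distinct
  Tennis: 3 distinct
  Volleyball: 1 distinct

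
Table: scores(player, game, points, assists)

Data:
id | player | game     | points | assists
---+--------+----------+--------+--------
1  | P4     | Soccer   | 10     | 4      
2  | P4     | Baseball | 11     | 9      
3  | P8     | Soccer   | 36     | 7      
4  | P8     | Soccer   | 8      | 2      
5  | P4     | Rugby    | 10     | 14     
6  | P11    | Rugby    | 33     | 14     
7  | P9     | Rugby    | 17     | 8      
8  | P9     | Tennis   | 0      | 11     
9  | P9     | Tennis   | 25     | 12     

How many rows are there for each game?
SELECT game, COUNT(*) as count
FROM scores
GROUP BY game

Result:
  Baseball: 1
  Rugby: 3
  Soccer: 3
  Tennis: 2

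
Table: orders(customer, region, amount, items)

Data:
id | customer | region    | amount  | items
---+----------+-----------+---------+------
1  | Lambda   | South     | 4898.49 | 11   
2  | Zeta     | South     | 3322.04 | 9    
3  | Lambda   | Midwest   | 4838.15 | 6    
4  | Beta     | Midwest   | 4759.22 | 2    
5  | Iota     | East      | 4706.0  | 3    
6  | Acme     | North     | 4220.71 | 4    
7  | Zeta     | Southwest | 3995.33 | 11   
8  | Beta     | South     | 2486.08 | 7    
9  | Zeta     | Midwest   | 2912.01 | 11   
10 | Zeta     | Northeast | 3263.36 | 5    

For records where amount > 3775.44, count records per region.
SELECT region, COUNT(*)
FROM orders
WHERE amount > 3775.44
GROUP BY region

Note: WHERE filters rows before grouping.

Result:
  East: 1
  Midwest: 2
  North: 1
  South: 1
  Southwest: 1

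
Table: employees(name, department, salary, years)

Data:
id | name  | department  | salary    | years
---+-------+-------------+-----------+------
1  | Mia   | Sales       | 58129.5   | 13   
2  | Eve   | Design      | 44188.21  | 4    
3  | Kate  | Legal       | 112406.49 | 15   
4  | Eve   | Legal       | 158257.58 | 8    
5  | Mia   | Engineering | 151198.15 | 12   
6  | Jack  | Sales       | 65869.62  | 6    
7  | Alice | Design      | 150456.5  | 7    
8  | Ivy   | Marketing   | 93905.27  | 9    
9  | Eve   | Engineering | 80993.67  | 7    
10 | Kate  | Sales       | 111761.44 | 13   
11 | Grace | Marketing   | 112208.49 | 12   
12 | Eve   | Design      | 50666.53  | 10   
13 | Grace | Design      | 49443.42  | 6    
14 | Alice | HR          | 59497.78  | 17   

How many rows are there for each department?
SELECT department, COUNT(*) as count
FROM employees
GROUP BY department

Result:
  Design: 4
  Engineering: 2
  HR: 1
  Legal: 2
  Marketing: 2
  Sales: 3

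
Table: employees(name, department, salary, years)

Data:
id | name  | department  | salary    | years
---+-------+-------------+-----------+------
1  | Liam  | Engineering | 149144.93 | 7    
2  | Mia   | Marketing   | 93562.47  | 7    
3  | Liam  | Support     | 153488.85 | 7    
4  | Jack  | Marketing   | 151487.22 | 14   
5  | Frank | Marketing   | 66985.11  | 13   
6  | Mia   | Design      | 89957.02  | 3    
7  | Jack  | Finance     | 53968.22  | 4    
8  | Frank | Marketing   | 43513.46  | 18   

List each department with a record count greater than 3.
SELECT department, COUNT(*) as cnt
FROM employees
GROUP BY department
HAVING COUNT(*) > 3

Result:
  Marketing: 4

Note: HAVING filters groups after aggregation, WHERE filters rows before.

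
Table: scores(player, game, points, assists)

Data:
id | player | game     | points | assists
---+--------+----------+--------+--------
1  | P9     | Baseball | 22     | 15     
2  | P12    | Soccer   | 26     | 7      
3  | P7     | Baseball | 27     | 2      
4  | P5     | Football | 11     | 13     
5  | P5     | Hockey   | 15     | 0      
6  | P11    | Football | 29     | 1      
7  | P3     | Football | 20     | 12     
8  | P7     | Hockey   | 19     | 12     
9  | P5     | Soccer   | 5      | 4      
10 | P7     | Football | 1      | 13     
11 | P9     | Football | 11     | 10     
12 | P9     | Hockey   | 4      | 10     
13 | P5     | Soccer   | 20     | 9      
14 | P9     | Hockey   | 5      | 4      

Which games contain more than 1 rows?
SELECT game, COUNT(*) as cnt
FROM scores
GROUP BY game
HAVING COUNT(*) > 1

Result:
  Baseball: 2
  Football: 5
  Hockey: 4
  Soccer: 3

Note: HAVING filters groups after aggregation, WHERE filters rows before.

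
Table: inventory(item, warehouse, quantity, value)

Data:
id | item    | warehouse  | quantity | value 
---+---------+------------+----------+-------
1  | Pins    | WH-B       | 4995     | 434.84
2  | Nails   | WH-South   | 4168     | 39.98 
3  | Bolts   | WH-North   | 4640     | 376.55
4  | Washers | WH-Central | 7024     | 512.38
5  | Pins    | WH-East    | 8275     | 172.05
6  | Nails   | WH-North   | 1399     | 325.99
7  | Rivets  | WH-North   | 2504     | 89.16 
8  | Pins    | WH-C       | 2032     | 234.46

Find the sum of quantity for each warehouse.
SELECT warehouse, SUM(quantity) as result
FROM inventory
GROUP BY warehouse

Result:
  WH-B: 4995
  WH-C: 2032
  WH-Central: 7024
  WH-East: 8275
  WH-North: 8543
  WH-South: 4168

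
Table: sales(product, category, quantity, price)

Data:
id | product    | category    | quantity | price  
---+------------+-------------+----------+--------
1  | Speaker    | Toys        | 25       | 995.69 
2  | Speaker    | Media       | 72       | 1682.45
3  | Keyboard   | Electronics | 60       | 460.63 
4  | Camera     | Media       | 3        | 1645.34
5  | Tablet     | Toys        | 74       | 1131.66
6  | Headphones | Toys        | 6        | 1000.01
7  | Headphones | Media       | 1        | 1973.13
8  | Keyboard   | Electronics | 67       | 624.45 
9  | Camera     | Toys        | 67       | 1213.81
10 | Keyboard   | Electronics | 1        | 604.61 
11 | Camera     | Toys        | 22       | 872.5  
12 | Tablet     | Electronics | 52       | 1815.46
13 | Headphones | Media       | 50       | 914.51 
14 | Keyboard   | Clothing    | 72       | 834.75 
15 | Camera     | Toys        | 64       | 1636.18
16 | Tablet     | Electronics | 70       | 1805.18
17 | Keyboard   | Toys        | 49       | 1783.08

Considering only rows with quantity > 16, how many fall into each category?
SELECT category, COUNT(*)
FROM sales
WHERE quantity > 16
GROUP BY category

Note: WHERE filters rows before grouping.

Result:
  Clothing: 1
  Electronics: 4
  Media: 2
  Toys: 6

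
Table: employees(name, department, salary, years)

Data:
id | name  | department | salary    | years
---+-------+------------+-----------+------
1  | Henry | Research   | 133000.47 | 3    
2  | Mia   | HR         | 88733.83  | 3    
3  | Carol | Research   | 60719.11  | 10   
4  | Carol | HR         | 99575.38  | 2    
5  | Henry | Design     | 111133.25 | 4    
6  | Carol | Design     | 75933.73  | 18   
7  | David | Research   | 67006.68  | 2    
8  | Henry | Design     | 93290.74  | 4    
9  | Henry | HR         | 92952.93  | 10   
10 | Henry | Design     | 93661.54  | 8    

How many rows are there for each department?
SELECT department, COUNT(*) as count
FROM employees
GROUP BY department

Result:
  Design: 4
  HR: 3
  Research: 3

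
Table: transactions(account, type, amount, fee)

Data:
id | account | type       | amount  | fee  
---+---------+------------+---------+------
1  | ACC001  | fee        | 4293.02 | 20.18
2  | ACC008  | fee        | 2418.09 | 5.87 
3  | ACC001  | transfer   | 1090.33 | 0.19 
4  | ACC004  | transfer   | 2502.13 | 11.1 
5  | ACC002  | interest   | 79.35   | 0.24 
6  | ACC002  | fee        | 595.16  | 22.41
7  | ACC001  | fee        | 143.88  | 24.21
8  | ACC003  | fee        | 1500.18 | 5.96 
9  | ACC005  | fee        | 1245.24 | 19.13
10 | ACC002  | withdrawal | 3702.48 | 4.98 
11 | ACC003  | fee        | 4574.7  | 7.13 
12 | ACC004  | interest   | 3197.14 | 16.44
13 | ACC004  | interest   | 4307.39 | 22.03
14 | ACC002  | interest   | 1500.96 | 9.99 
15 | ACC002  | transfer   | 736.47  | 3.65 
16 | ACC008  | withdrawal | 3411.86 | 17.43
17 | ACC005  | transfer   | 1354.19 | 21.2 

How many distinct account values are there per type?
SELECT type, COUNT(DISTINCT account)
FROM transactions
GROUP BY type

Result:
  fee: 5 distinct
  interest: 2 distinct
  transfer: 4 distinct
  withdrawal: 2 distinct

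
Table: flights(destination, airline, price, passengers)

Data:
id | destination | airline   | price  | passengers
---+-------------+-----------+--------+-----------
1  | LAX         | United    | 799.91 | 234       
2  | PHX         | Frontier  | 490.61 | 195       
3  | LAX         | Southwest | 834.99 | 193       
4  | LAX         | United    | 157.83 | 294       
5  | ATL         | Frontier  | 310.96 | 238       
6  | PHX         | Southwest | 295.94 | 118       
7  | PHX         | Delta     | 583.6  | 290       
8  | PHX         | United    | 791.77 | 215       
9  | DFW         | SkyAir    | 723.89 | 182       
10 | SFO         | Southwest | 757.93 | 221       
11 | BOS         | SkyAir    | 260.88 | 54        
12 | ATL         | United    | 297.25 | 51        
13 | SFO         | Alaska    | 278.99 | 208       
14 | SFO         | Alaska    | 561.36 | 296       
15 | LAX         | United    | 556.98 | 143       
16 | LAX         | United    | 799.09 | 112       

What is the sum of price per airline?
SELECT airline, SUM(price) as result
FROM flights
GROUP BY airline

Result:
  Alaska: 840.35
  Delta: 583.60
  Frontier: 801.57
  SkyAir: 984.77
  Southwest: 1888.86
  United: 3402.83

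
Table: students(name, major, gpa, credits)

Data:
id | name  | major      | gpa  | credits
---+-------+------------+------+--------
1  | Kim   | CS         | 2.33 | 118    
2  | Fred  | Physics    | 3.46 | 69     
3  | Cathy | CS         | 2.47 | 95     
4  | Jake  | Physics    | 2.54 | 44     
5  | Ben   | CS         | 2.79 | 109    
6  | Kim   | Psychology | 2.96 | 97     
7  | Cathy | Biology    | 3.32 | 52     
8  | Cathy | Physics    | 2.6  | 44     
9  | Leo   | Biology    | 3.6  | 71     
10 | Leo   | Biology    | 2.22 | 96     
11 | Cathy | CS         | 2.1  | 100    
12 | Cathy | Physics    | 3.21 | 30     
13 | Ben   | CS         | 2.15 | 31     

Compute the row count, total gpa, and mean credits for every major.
SELECT major,
       COUNT(*) as cnt,
       SUM(gpa) as total_gpa,
       AVG(credits) as avg_credits
FROM students
GROUP BY major

Result:
  Biology: 3 records, 9.14 total gpa, 73.00 avg credits
  CS: 5 records, 11.84 total gpa, 90.60 avg credits
  Physics: 4 records, 11.81 total gpa, 46.75 avg credits
  Psychology: 1 records, 2.96 total gpa, 97.00 avg credits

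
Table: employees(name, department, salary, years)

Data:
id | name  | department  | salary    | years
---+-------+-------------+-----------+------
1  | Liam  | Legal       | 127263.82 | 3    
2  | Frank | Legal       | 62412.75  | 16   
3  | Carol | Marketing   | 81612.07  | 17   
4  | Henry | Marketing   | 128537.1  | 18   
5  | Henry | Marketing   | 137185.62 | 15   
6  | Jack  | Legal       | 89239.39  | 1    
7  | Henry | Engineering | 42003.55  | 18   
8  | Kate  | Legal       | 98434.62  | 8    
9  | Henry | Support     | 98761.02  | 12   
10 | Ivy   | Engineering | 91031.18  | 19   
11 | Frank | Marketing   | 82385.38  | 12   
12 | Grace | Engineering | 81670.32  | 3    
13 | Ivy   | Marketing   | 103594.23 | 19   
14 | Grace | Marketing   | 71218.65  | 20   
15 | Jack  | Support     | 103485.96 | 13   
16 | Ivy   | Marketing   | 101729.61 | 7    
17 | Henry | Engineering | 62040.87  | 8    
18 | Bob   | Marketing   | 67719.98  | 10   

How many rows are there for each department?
SELECT department, COUNT(*) as count
FROM employees
GROUP BY department

Result:
  Engineering: 4
  Legal: 4
  Marketing: 8
  Support: 2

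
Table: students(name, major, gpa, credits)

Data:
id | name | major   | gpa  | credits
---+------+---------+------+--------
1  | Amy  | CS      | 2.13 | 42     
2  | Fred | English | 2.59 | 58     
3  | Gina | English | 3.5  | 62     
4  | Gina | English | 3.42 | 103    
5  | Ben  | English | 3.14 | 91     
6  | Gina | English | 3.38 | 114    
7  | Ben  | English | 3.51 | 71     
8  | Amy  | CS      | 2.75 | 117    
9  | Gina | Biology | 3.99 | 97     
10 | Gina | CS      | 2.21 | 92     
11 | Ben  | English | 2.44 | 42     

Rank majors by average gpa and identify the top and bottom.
SELECT major, AVG(gpa)
FROM students
GROUP BY major
ORDER BY AVG(gpa)

All groups:
  CS: 2.36
  English: 3.14
  Biology: 3.99

Highest: Biology (3.99)
Lowest: CS (2.36)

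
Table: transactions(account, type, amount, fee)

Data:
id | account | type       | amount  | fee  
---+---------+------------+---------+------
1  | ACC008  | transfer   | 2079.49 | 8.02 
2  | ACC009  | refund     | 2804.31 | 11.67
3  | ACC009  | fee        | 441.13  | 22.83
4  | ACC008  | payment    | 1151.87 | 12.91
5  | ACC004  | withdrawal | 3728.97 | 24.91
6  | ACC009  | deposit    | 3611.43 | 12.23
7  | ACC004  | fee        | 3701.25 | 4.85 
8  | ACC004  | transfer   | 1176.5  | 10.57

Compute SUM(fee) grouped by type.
SELECT type, SUM(fee) as result
FROM transactions
GROUP BY type

Result:
  deposit: 12.23
  fee: 27.68
  payment: 12.91
  refund: 11.67
  transfer: 18.59
  withdrawal: 24.91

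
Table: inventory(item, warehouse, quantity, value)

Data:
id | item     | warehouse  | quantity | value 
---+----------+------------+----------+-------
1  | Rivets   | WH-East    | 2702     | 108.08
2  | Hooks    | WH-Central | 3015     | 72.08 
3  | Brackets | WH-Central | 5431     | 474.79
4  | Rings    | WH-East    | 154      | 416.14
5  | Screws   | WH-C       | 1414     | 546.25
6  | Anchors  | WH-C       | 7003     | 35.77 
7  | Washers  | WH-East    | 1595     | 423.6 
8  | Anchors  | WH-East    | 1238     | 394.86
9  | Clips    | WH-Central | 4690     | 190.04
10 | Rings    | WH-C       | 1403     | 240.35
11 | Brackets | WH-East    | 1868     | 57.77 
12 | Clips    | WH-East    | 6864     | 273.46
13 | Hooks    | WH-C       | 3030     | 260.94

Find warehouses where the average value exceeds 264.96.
SELECT warehouse, AVG(value)
FROM inventory
GROUP BY warehouse
HAVING AVG(value) > 264.96

Result:
  WH-C: avg=270.83
  WH-East: avg=278.99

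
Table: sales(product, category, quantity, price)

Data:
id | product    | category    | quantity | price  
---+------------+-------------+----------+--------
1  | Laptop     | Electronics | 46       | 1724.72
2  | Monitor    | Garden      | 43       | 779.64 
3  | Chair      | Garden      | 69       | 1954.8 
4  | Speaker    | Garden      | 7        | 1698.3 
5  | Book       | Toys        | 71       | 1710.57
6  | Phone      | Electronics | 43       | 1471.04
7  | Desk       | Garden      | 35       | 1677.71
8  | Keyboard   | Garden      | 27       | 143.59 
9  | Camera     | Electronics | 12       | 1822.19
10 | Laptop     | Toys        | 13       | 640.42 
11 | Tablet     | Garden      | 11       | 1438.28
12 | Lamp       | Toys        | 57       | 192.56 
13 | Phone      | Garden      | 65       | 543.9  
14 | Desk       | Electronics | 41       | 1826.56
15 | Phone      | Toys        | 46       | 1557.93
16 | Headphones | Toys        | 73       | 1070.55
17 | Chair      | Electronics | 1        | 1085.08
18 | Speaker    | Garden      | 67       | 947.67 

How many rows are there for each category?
SELECT category, COUNT(*) as count
FROM sales
GROUP BY category

Result:
  Electronics: 5
  Garden: 8
  Toys: 5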